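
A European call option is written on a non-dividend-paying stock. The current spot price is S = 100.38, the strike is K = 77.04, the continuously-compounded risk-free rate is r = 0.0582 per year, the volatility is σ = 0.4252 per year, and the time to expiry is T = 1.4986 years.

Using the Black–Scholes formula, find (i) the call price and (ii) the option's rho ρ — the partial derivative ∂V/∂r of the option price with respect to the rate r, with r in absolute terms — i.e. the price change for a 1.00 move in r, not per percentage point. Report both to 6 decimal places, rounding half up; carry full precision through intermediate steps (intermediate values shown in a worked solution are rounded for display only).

price = 36.172393
ρ = 69.960046

σ√T = 0.4252·√1.4986 = 0.520518
d₁ = (ln(S/K) + (r+σ²/2)T) / (σ√T) = (ln(100.38/77.04) + (0.0582+0.4252²/2)·1.4986) / 0.520518 = (0.264638 + 0.222688) / 0.520518 = 0.936233
d₂ = d₁ − σ√T = 0.936233 − 0.520518 = 0.415714
e^{−rT} = e^{−0.0582·1.4986} = 0.916477
N(d₁) = 0.825423,  N(d₂) = 0.661191
Call price V = S·N(d₁) − K·e^{−rT}·N(d₂) = 82.855995 − 46.683602 = 36.172393
ρ = K·T·e^{−rT}·N(d₂) = 69.960046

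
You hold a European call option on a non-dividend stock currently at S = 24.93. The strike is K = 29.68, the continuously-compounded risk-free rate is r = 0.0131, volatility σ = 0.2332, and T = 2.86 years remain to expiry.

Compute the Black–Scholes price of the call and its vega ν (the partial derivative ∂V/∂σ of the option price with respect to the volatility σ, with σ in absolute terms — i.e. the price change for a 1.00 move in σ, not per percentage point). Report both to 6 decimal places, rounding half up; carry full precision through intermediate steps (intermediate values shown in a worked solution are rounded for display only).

price = 2.599674
ν = 16.631350

σ√T = 0.2332·√2.86 = 0.394377
d₁ = (ln(S/K) + (r+σ²/2)T) / (σ√T) = (ln(24.93/29.68) + (0.0131+0.2332²/2)·2.86) / 0.394377 = (-0.174402 + 0.115233) / 0.394377 = -0.150031
d₂ = d₁ − σ√T = -0.150031 − 0.394377 = -0.544408
e^{−rT} = e^{−0.0131·2.86} = 0.963227
N(d₁) = 0.440370,  N(d₂) = 0.293080
Call price V = S·N(d₁) − K·e^{−rT}·N(d₂) = 10.978422 − 8.378749 = 2.599674
φ(d₁) = (1/√(2π))·e^{−d₁²/2} = 0.394477
ν = S·φ(d₁)·√T = 16.631350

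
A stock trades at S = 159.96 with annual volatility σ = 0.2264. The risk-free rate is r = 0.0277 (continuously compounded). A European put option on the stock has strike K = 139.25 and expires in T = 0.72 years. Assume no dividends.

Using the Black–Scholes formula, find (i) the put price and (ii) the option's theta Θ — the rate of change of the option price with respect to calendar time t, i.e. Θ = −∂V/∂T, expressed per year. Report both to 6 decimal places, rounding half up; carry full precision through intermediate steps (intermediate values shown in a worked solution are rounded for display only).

σ√T = 0.2264·√0.72 = 0.192107
d₁ = (ln(S/K) + (r+σ²/2)T) / (σ√T) = (ln(159.96/139.25) + (0.0277+0.2264²/2)·0.72) / 0.192107 = (0.138653 + 0.038397) / 0.192107 = 0.921620
d₂ = d₁ − σ√T = 0.921620 − 0.192107 = 0.729513
e^{−rT} = e^{−0.0277·0.72} = 0.980254
N(−d₁) = 0.178363,  N(−d₂) = 0.232844
Put price V = K·e^{−rT}·N(−d₂) − S·N(−d₁) = 31.783270 − 28.531018 = 3.252252
φ(d₁) = (1/√(2π))·e^{−d₁²/2} = 0.260897
Θ = −S·φ(d₁)·σ/(2√T) + r·K·e^{−rT}·N(−d₂) = −5.567503 + 0.880397 = -4.687106

price = 3.252252
Θ = -4.687106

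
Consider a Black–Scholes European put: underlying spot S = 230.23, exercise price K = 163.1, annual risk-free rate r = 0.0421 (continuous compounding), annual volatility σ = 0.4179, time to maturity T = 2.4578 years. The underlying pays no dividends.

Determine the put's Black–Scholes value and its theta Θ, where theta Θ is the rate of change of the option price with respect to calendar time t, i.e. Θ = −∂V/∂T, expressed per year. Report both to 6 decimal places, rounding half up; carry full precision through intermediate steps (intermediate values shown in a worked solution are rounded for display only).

σ√T = 0.4179·√2.4578 = 0.655157
d₁ = (ln(S/K) + (r+σ²/2)T) / (σ√T) = (ln(230.23/163.1) + (0.0421+0.4179²/2)·2.4578) / 0.655157 = (0.344715 + 0.318089) / 0.655157 = 1.011672
d₂ = d₁ − σ√T = 1.011672 − 0.655157 = 0.356514
e^{−rT} = e^{−0.0421·2.4578} = 0.901700
N(−d₁) = 0.155847,  N(−d₂) = 0.360728
Put price V = K·e^{−rT}·N(−d₂) − S·N(−d₁) = 53.051234 − 35.880768 = 17.170466
φ(d₁) = (1/√(2π))·e^{−d₁²/2} = 0.239147
Θ = −S·φ(d₁)·σ/(2√T) + r·K·e^{−rT}·N(−d₂) = −7.338296 + 2.233457 = -5.104839

price = 17.170466
Θ = -5.104839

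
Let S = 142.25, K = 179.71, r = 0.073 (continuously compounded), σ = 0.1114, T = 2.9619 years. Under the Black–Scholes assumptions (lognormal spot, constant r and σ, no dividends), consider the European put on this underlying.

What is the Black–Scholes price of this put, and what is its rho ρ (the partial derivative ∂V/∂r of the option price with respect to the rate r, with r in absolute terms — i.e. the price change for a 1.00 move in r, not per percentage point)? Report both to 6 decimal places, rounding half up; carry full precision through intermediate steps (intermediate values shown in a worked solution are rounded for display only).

σ√T = 0.1114·√2.9619 = 0.191721
d₁ = (ln(S/K) + (r+σ²/2)T) / (σ√T) = (ln(142.25/179.71) + (0.073+0.1114²/2)·2.9619) / 0.191721 = (-0.233758 + 0.234597) / 0.191721 = 0.004375
d₂ = d₁ − σ√T = 0.004375 − 0.191721 = -0.187346
e^{−rT} = e^{−0.073·2.9619} = 0.805559
N(−d₁) = 0.498254,  N(−d₂) = 0.574305
Put price V = K·e^{−rT}·N(−d₂) − S·N(−d₁) = 83.140467 − 70.876697 = 12.263770
ρ = −K·T·e^{−rT}·N(−d₂) = -246.253750

price = 12.263770
ρ = -246.253750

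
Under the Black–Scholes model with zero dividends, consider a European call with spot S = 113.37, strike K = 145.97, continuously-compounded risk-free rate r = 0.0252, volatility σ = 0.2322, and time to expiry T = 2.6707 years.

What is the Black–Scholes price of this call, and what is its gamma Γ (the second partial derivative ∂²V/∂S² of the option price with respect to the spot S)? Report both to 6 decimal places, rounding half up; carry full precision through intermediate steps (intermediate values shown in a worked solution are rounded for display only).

price = 9.415586
Γ = 0.008868

σ√T = 0.2322·√2.6707 = 0.379468
d₁ = (ln(S/K) + (r+σ²/2)T) / (σ√T) = (ln(113.37/145.97) + (0.0252+0.2322²/2)·2.6707) / 0.379468 = (-0.252744 + 0.139299) / 0.379468 = -0.298958
d₂ = d₁ − σ√T = -0.298958 − 0.379468 = -0.678425
e^{−rT} = e^{−0.0252·2.6707} = 0.934913
N(d₁) = 0.382486,  N(d₂) = 0.248751
Call price V = S·N(d₁) − K·e^{−rT}·N(d₂) = 43.362451 − 33.946865 = 9.415586
φ(d₁) = (1/√(2π))·e^{−d₁²/2} = 0.381507
Γ = φ(d₁) / (S·σ·√T) = 0.008868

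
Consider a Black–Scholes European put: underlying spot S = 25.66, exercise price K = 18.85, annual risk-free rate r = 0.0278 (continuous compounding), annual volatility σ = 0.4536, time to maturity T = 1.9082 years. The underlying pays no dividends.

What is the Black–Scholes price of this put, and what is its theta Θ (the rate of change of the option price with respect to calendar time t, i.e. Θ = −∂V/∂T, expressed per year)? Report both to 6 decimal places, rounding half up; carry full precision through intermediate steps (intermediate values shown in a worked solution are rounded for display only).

σ√T = 0.4536·√1.9082 = 0.626592
d₁ = (ln(S/K) + (r+σ²/2)T) / (σ√T) = (ln(25.66/18.85) + (0.0278+0.4536²/2)·1.9082) / 0.626592 = (0.308420 + 0.249357) / 0.626592 = 0.890176
d₂ = d₁ − σ√T = 0.890176 − 0.626592 = 0.263584
e^{−rT} = e^{−0.0278·1.9082} = 0.948335
N(−d₁) = 0.186686,  N(−d₂) = 0.396050
Put price V = K·e^{−rT}·N(−d₂) − S·N(−d₁) = 7.079838 − 4.790355 = 2.289483
φ(d₁) = (1/√(2π))·e^{−d₁²/2} = 0.268435
Θ = −S·φ(d₁)·σ/(2√T) + r·K·e^{−rT}·N(−d₂) = −1.130909 + 0.196819 = -0.934089

price = 2.289483
Θ = -0.934089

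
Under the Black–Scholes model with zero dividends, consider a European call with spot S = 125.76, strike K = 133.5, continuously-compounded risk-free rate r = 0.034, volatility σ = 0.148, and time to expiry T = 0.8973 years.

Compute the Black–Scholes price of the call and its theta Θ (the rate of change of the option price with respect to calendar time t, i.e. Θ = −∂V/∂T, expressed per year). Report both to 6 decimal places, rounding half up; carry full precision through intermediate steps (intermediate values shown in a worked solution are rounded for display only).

σ√T = 0.148·√0.8973 = 0.140194
d₁ = (ln(S/K) + (r+σ²/2)T) / (σ√T) = (ln(125.76/133.5) + (0.034+0.148²/2)·0.8973) / 0.140194 = (-0.059726 + 0.040335) / 0.140194 = -0.138313
d₂ = d₁ − σ√T = -0.138313 − 0.140194 = -0.278507
e^{−rT} = e^{−0.034·0.8973} = 0.969952
N(d₁) = 0.444996,  N(d₂) = 0.390311
Call price V = S·N(d₁) − K·e^{−rT}·N(d₂) = 55.962757 − 50.540900 = 5.421857
φ(d₁) = (1/√(2π))·e^{−d₁²/2} = 0.395144
Θ = −S·φ(d₁)·σ/(2√T) − r·K·e^{−rT}·N(d₂) = −3.882052 − 1.718391 = -5.600443

price = 5.421857
Θ = -5.600443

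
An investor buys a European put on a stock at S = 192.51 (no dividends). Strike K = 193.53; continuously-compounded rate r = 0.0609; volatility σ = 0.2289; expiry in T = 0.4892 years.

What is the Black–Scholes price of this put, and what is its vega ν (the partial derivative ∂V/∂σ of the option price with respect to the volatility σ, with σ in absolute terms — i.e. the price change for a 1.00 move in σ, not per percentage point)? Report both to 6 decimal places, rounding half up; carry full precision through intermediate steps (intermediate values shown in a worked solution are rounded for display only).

σ√T = 0.2289·√0.4892 = 0.160099
d₁ = (ln(S/K) + (r+σ²/2)T) / (σ√T) = (ln(192.51/193.53) + (0.0609+0.2289²/2)·0.4892) / 0.160099 = (-0.005284 + 0.042608) / 0.160099 = 0.233129
d₂ = d₁ − σ√T = 0.233129 − 0.160099 = 0.073030
e^{−rT} = e^{−0.0609·0.4892} = 0.970647
N(−d₁) = 0.407831,  N(−d₂) = 0.470891
Put price V = K·e^{−rT}·N(−d₂) − S·N(−d₁) = 88.456618 − 78.511493 = 9.945125
φ(d₁) = (1/√(2π))·e^{−d₁²/2} = 0.388247
ν = S·φ(d₁)·√T = 52.276301

price = 9.945125
ν = 52.276301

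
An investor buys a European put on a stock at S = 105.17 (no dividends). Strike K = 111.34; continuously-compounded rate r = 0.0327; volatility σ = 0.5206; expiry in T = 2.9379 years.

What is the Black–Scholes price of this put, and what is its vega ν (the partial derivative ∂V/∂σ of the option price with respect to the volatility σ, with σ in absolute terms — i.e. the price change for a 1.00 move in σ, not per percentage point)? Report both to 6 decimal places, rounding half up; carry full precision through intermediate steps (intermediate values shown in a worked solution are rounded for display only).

σ√T = 0.5206·√2.9379 = 0.892324
d₁ = (ln(S/K) + (r+σ²/2)T) / (σ√T) = (ln(105.17/111.34) + (0.0327+0.5206²/2)·2.9379) / 0.892324 = (-0.057010 + 0.494191) / 0.892324 = 0.489934
d₂ = d₁ − σ√T = 0.489934 − 0.892324 = -0.402390
e^{−rT} = e^{−0.0327·2.9379} = 0.908401
N(−d₁) = 0.312090,  N(−d₂) = 0.656302
Put price V = K·e^{−rT}·N(−d₂) − S·N(−d₁) = 66.379235 − 32.822533 = 33.556702
φ(d₁) = (1/√(2π))·e^{−d₁²/2} = 0.353824
ν = S·φ(d₁)·√T = 63.781894

price = 33.556702
ν = 63.781894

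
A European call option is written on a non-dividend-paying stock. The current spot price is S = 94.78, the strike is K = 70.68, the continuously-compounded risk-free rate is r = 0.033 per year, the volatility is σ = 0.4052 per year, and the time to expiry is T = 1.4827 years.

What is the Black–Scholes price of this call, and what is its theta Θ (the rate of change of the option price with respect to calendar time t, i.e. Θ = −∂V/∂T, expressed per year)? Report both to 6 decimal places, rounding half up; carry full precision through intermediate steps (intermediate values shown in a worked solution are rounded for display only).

σ√T = 0.4052·√1.4827 = 0.493397
d₁ = (ln(S/K) + (r+σ²/2)T) / (σ√T) = (ln(94.78/70.68) + (0.033+0.4052²/2)·1.4827) / 0.493397 = (0.293396 + 0.170649) / 0.493397 = 0.940511
d₂ = d₁ − σ√T = 0.940511 − 0.493397 = 0.447115
e^{−rT} = e^{−0.033·1.4827} = 0.952249
N(d₁) = 0.826522,  N(d₂) = 0.672604
Call price V = S·N(d₁) − K·e^{−rT}·N(d₂) = 78.337782 − 45.269558 = 33.068224
φ(d₁) = (1/√(2π))·e^{−d₁²/2} = 0.256348
Θ = −S·φ(d₁)·σ/(2√T) − r·K·e^{−rT}·N(d₂) = −4.042588 − 1.493895 = -5.536484

price = 33.068224
Θ = -5.536484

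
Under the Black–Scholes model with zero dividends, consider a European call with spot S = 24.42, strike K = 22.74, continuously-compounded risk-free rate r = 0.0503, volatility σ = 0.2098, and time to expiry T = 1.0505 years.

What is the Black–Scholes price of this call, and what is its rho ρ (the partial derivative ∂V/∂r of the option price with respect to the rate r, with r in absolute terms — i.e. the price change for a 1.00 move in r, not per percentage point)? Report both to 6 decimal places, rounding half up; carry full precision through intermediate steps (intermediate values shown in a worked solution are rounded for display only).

σ√T = 0.2098·√1.0505 = 0.215032
d₁ = (ln(S/K) + (r+σ²/2)T) / (σ√T) = (ln(24.42/22.74) + (0.0503+0.2098²/2)·1.0505) / 0.215032 = (0.071277 + 0.075960) / 0.215032 = 0.684719
d₂ = d₁ − σ√T = 0.684719 − 0.215032 = 0.469686
e^{−rT} = e^{−0.0503·1.0505} = 0.948532
N(d₁) = 0.753239,  N(d₂) = 0.680710
Call price V = S·N(d₁) − K·e^{−rT}·N(d₂) = 18.394103 − 14.682659 = 3.711444
ρ = K·T·e^{−rT}·N(d₂) = 15.424133

price = 3.711444
ρ = 15.424133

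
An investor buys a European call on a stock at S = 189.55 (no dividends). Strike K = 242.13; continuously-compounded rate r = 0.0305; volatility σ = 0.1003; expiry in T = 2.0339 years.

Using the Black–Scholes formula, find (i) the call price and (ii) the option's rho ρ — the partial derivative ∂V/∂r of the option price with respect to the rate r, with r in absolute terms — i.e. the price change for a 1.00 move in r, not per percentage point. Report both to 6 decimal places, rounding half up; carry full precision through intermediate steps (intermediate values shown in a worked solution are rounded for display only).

price = 1.415021
ρ = 41.011877

σ√T = 0.1003·√2.0339 = 0.143043
d₁ = (ln(S/K) + (r+σ²/2)T) / (σ√T) = (ln(189.55/242.13) + (0.0305+0.1003²/2)·2.0339) / 0.143043 = (-0.244822 + 0.072265) / 0.143043 = -1.206335
d₂ = d₁ − σ√T = -1.206335 − 0.143043 = -1.349377
e^{−rT} = e^{−0.0305·2.0339} = 0.939851
N(d₁) = 0.113844,  N(d₂) = 0.088608
Call price V = S·N(d₁) − K·e^{−rT}·N(d₂) = 21.579178 − 20.164156 = 1.415021
ρ = K·T·e^{−rT}·N(d₂) = 41.011877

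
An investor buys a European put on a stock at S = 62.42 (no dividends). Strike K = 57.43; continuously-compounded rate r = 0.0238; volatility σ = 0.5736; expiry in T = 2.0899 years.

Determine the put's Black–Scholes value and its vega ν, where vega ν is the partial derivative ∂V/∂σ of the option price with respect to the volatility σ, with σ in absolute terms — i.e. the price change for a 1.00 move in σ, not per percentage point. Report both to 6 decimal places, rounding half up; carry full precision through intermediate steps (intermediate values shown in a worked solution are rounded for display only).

σ√T = 0.5736·√2.0899 = 0.829224
d₁ = (ln(S/K) + (r+σ²/2)T) / (σ√T) = (ln(62.42/57.43) + (0.0238+0.5736²/2)·2.0899) / 0.829224 = (0.083319 + 0.393546) / 0.829224 = 0.575074
d₂ = d₁ − σ√T = 0.575074 − 0.829224 = -0.254151
e^{−rT} = e^{−0.0238·2.0899} = 0.951477
N(−d₁) = 0.282621,  N(−d₂) = 0.600310
Put price V = K·e^{−rT}·N(−d₂) − S·N(−d₁) = 32.802959 − 17.641189 = 15.161769
φ(d₁) = (1/√(2π))·e^{−d₁²/2} = 0.338141
ν = S·φ(d₁)·√T = 30.512930

price = 15.161769
ν = 30.512930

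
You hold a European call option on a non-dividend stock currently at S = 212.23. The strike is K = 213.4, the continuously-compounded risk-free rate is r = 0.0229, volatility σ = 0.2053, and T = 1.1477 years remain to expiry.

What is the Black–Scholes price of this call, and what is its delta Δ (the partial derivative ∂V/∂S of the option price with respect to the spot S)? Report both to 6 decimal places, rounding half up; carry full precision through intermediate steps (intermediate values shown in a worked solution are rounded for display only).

σ√T = 0.2053·√1.1477 = 0.219939
d₁ = (ln(S/K) + (r+σ²/2)T) / (σ√T) = (ln(212.23/213.4) + (0.0229+0.2053²/2)·1.1477) / 0.219939 = (-0.005498 + 0.050469) / 0.219939 = 0.204471
d₂ = d₁ − σ√T = 0.204471 − 0.219939 = -0.015468
e^{−rT} = e^{−0.0229·1.1477} = 0.974060
N(d₁) = 0.581007,  N(d₂) = 0.493829
Call price V = S·N(d₁) − K·e^{−rT}·N(d₂) = 123.307183 − 102.649532 = 20.657651
Δ = N(d₁) = 0.581007

price = 20.657651
Δ = 0.581007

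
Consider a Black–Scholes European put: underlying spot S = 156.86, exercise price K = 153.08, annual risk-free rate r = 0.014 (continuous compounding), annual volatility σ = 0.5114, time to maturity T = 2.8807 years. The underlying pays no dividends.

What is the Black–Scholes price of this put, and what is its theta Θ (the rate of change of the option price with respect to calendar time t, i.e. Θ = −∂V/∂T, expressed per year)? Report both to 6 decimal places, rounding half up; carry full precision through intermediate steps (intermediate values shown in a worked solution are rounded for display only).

σ√T = 0.5114·√2.8807 = 0.867980
d₁ = (ln(S/K) + (r+σ²/2)T) / (σ√T) = (ln(156.86/153.08) + (0.014+0.5114²/2)·2.8807) / 0.867980 = (0.024393 + 0.417024) / 0.867980 = 0.508557
d₂ = d₁ − σ√T = 0.508557 − 0.867980 = -0.359423
e^{−rT} = e^{−0.014·2.8807} = 0.960473
N(−d₁) = 0.305531,  N(−d₂) = 0.640361
Put price V = K·e^{−rT}·N(−d₂) − S·N(−d₁) = 94.151675 − 47.925642 = 46.226033
φ(d₁) = (1/√(2π))·e^{−d₁²/2} = 0.350549
Θ = −S·φ(d₁)·σ/(2√T) + r·K·e^{−rT}·N(−d₂) = −8.284057 + 1.318123 = -6.965934

price = 46.226033
Θ = -6.965934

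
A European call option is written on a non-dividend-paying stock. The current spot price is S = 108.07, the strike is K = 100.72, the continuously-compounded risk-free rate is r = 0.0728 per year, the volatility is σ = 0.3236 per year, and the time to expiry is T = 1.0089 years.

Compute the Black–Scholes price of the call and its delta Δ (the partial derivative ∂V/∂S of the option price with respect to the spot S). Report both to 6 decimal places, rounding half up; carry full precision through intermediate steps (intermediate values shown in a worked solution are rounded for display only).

price = 21.499771
Δ = 0.727472

σ√T = 0.3236·√1.0089 = 0.325037
d₁ = (ln(S/K) + (r+σ²/2)T) / (σ√T) = (ln(108.07/100.72) + (0.0728+0.3236²/2)·1.0089) / 0.325037 = (0.070435 + 0.126272) / 0.325037 = 0.605184
d₂ = d₁ − σ√T = 0.605184 − 0.325037 = 0.280147
e^{−rT} = e^{−0.0728·1.0089} = 0.929185
N(d₁) = 0.727472,  N(d₂) = 0.610318
Call price V = S·N(d₁) − K·e^{−rT}·N(d₂) = 78.617867 − 57.118096 = 21.499771
Δ = N(d₁) = 0.727472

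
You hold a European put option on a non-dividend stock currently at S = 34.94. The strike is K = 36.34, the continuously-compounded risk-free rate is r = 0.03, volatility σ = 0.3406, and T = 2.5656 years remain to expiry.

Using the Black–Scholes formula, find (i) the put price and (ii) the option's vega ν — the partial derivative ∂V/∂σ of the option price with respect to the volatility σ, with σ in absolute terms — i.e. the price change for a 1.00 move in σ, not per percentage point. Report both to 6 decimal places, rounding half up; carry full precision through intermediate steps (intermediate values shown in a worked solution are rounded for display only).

price = 6.743480
ν = 21.059677

σ√T = 0.3406·√2.5656 = 0.545556
d₁ = (ln(S/K) + (r+σ²/2)T) / (σ√T) = (ln(34.94/36.34) + (0.03+0.3406²/2)·2.5656) / 0.545556 = (-0.039287 + 0.225784) / 0.545556 = 0.341847
d₂ = d₁ − σ√T = 0.341847 − 0.545556 = -0.203708
e^{−rT} = e^{−0.03·2.5656} = 0.925919
N(−d₁) = 0.366233,  N(−d₂) = 0.580709
Put price V = K·e^{−rT}·N(−d₂) − S·N(−d₁) = 19.539657 − 12.796177 = 6.743480
φ(d₁) = (1/√(2π))·e^{−d₁²/2} = 0.376300
ν = S·φ(d₁)·√T = 21.059677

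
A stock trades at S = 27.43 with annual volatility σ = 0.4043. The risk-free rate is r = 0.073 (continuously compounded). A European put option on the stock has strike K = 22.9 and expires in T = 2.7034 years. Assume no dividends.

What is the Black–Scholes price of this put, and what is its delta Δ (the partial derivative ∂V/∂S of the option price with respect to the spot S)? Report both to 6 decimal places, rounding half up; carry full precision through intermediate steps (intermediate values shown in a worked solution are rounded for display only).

price = 2.602455
Δ = -0.183852

σ√T = 0.4043·√2.7034 = 0.664751
d₁ = (ln(S/K) + (r+σ²/2)T) / (σ√T) = (ln(27.43/22.9) + (0.073+0.4043²/2)·2.7034) / 0.664751 = (0.180500 + 0.418295) / 0.664751 = 0.900782
d₂ = d₁ − σ√T = 0.900782 − 0.664751 = 0.236031
e^{−rT} = e^{−0.073·2.7034} = 0.820905
N(−d₁) = 0.183852,  N(−d₂) = 0.406704
Put price V = K·e^{−rT}·N(−d₂) − S·N(−d₁) = 7.645520 − 5.043065 = 2.602455
Δ = −N(−d₁) = -0.183852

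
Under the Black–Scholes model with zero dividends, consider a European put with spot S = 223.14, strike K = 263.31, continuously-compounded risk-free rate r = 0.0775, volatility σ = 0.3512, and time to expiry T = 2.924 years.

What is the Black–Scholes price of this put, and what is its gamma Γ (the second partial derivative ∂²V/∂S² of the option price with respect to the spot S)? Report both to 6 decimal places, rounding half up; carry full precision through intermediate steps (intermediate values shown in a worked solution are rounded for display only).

σ√T = 0.3512·√2.924 = 0.600542
d₁ = (ln(S/K) + (r+σ²/2)T) / (σ√T) = (ln(223.14/263.31) + (0.0775+0.3512²/2)·2.924) / 0.600542 = (-0.165533 + 0.406935) / 0.600542 = 0.401975
d₂ = d₁ − σ√T = 0.401975 − 0.600542 = -0.198567
e^{−rT} = e^{−0.0775·2.924} = 0.797232
N(−d₁) = 0.343851,  N(−d₂) = 0.578699
Put price V = K·e^{−rT}·N(−d₂) − S·N(−d₁) = 121.480019 − 76.726993 = 44.753026
φ(d₁) = (1/√(2π))·e^{−d₁²/2} = 0.367979
Γ = φ(d₁) / (S·σ·√T) = 0.002746

price = 44.753026
Γ = 0.002746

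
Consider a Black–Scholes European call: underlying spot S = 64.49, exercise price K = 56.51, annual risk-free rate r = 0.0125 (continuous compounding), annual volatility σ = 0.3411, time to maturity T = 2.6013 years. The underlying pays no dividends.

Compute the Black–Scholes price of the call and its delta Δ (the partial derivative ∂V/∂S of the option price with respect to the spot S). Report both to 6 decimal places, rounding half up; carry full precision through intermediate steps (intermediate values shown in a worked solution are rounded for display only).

price = 18.368795
Δ = 0.717112

σ√T = 0.3411·√2.6013 = 0.550145
d₁ = (ln(S/K) + (r+σ²/2)T) / (σ√T) = (ln(64.49/56.51) + (0.0125+0.3411²/2)·2.6013) / 0.550145 = (0.132093 + 0.183846) / 0.550145 = 0.574282
d₂ = d₁ − σ√T = 0.574282 − 0.550145 = 0.024138
e^{−rT} = e^{−0.0125·2.6013} = 0.968007
N(d₁) = 0.717112,  N(d₂) = 0.509629
Call price V = S·N(d₁) − K·e^{−rT}·N(d₂) = 46.246529 − 27.877734 = 18.368795
Δ = N(d₁) = 0.717112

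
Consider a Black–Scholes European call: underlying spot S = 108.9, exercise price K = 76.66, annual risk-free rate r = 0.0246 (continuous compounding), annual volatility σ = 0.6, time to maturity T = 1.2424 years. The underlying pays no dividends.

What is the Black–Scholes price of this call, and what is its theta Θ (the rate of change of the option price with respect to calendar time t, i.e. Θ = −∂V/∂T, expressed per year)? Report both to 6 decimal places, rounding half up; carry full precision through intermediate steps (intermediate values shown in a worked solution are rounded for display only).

price = 44.881894
Θ = -8.849198

σ√T = 0.6·√1.2424 = 0.668778
d₁ = (ln(S/K) + (r+σ²/2)T) / (σ√T) = (ln(108.9/76.66) + (0.0246+0.6²/2)·1.2424) / 0.668778 = (0.351050 + 0.254195) / 0.668778 = 0.905001
d₂ = d₁ − σ√T = 0.905001 − 0.668778 = 0.236223
e^{−rT} = e^{−0.0246·1.2424} = 0.969899
N(d₁) = 0.817268,  N(d₂) = 0.593370
Call price V = S·N(d₁) − K·e^{−rT}·N(d₂) = 89.000450 − 44.118556 = 44.881894
φ(d₁) = (1/√(2π))·e^{−d₁²/2} = 0.264887
Θ = −S·φ(d₁)·σ/(2√T) − r·K·e^{−rT}·N(d₂) = −7.763882 − 1.085316 = -8.849198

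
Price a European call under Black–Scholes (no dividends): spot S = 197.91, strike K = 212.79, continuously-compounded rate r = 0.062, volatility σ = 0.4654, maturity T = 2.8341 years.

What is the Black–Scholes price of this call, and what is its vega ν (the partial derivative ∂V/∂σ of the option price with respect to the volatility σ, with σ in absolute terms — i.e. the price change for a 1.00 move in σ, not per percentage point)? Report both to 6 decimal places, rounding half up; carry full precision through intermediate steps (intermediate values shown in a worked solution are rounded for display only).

price = 67.532592
ν = 115.898529

σ√T = 0.4654·√2.8341 = 0.783491
d₁ = (ln(S/K) + (r+σ²/2)T) / (σ√T) = (ln(197.91/212.79) + (0.062+0.4654²/2)·2.8341) / 0.783491 = (-0.072493 + 0.482643) / 0.783491 = 0.523490
d₂ = d₁ − σ√T = 0.523490 − 0.783491 = -0.260001
e^{−rT} = e^{−0.062·2.8341} = 0.838858
N(d₁) = 0.699683,  N(d₂) = 0.397432
Call price V = S·N(d₁) − K·e^{−rT}·N(d₂) = 138.474346 − 70.941754 = 67.532592
φ(d₁) = (1/√(2π))·e^{−d₁²/2} = 0.347858
ν = S·φ(d₁)·√T = 115.898529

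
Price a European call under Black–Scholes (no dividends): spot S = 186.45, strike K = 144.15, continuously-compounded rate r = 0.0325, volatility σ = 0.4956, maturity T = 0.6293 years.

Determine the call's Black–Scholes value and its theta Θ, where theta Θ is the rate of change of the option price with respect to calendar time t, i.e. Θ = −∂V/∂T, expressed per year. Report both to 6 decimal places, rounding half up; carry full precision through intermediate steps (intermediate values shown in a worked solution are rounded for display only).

σ√T = 0.4956·√0.6293 = 0.393152
d₁ = (ln(S/K) + (r+σ²/2)T) / (σ√T) = (ln(186.45/144.15) + (0.0325+0.4956²/2)·0.6293) / 0.393152 = (0.257309 + 0.097736) / 0.393152 = 0.903074
d₂ = d₁ − σ√T = 0.903074 − 0.393152 = 0.509922
e^{−rT} = e^{−0.0325·0.6293} = 0.979755
N(d₁) = 0.816757,  N(d₂) = 0.694947
Call price V = S·N(d₁) − K·e^{−rT}·N(d₂) = 152.284282 − 98.148587 = 54.135695
φ(d₁) = (1/√(2π))·e^{−d₁²/2} = 0.265349
Θ = −S·φ(d₁)·σ/(2√T) − r·K·e^{−rT}·N(d₂) = −15.454397 − 3.189829 = -18.644226

price = 54.135695
Θ = -18.644226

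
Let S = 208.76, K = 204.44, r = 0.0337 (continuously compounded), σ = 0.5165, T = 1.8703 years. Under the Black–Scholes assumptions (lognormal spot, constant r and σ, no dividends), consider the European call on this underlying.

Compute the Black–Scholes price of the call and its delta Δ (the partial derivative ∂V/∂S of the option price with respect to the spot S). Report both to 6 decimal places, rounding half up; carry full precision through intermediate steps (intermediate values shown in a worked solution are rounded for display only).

σ√T = 0.5165·√1.8703 = 0.706360
d₁ = (ln(S/K) + (r+σ²/2)T) / (σ√T) = (ln(208.76/204.44) + (0.0337+0.5165²/2)·1.8703) / 0.706360 = (0.020911 + 0.312501) / 0.706360 = 0.472014
d₂ = d₁ − σ√T = 0.472014 − 0.706360 = -0.234345
e^{−rT} = e^{−0.0337·1.8703} = 0.938916
N(d₁) = 0.681542,  N(d₂) = 0.407358
Call price V = S·N(d₁) − K·e^{−rT}·N(d₂) = 142.278647 − 78.193264 = 64.085383
Δ = N(d₁) = 0.681542

price = 64.085383
Δ = 0.681542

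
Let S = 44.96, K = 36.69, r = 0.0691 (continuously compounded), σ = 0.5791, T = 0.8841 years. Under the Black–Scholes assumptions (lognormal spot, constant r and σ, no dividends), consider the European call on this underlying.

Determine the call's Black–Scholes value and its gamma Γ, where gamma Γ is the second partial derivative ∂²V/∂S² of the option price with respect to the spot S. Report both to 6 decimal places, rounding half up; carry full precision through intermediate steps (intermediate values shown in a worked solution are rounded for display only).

σ√T = 0.5791·√0.8841 = 0.544508
d₁ = (ln(S/K) + (r+σ²/2)T) / (σ√T) = (ln(44.96/36.69) + (0.0691+0.5791²/2)·0.8841) / 0.544508 = (0.203269 + 0.209336) / 0.544508 = 0.757757
d₂ = d₁ − σ√T = 0.757757 − 0.544508 = 0.213249
e^{−rT} = e^{−0.0691·0.8841} = 0.940737
N(d₁) = 0.775702,  N(d₂) = 0.584434
Call price V = S·N(d₁) − K·e^{−rT}·N(d₂) = 34.875552 − 20.172108 = 14.703443
φ(d₁) = (1/√(2π))·e^{−d₁²/2} = 0.299382
Γ = φ(d₁) / (S·σ·√T) = 0.012229

price = 14.703443
Γ = 0.012229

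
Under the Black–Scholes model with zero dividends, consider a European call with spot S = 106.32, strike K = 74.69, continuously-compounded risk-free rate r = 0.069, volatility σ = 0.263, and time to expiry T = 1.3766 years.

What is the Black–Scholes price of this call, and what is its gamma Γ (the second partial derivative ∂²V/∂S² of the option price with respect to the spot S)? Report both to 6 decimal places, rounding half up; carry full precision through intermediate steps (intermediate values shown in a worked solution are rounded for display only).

σ√T = 0.263·√1.3766 = 0.308574
d₁ = (ln(S/K) + (r+σ²/2)T) / (σ√T) = (ln(106.32/74.69) + (0.069+0.263²/2)·1.3766) / 0.308574 = (0.353107 + 0.142594) / 0.308574 = 1.606426
d₂ = d₁ − σ√T = 1.606426 − 0.308574 = 1.297852
e^{−rT} = e^{−0.069·1.3766} = 0.909386
N(d₁) = 0.945910,  N(d₂) = 0.902831
Call price V = S·N(d₁) − K·e^{−rT}·N(d₂) = 100.569132 − 61.322128 = 39.247004
φ(d₁) = (1/√(2π))·e^{−d₁²/2} = 0.109784
Γ = φ(d₁) / (S·σ·√T) = 0.003346

price = 39.247004
Γ = 0.003346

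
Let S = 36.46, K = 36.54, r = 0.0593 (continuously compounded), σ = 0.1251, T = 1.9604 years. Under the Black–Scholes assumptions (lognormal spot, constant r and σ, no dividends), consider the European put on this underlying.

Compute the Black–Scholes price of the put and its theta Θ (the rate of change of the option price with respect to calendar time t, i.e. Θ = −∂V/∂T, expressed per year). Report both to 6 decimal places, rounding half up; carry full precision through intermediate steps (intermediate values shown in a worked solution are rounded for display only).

price = 0.933425
Θ = 0.058068

σ√T = 0.1251·√1.9604 = 0.175158
d₁ = (ln(S/K) + (r+σ²/2)T) / (σ√T) = (ln(36.46/36.54) + (0.0593+0.1251²/2)·1.9604) / 0.175158 = (-0.002192 + 0.131592) / 0.175158 = 0.738763
d₂ = d₁ − σ√T = 0.738763 − 0.175158 = 0.563605
e^{−rT} = e^{−0.0593·1.9604} = 0.890251
N(−d₁) = 0.230026,  N(−d₂) = 0.286512
Put price V = K·e^{−rT}·N(−d₂) − S·N(−d₁) = 9.320158 − 8.386733 = 0.933425
φ(d₁) = (1/√(2π))·e^{−d₁²/2} = 0.303667
Θ = −S·φ(d₁)·σ/(2√T) + r·K·e^{−rT}·N(−d₂) = −0.494617 + 0.552685 = 0.058068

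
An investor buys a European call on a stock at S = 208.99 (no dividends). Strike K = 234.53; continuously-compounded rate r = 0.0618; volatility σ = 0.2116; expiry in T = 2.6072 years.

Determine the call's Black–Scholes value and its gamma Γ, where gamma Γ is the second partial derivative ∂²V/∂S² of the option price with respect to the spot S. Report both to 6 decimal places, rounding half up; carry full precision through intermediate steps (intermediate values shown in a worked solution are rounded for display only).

σ√T = 0.2116·√2.6072 = 0.341667
d₁ = (ln(S/K) + (r+σ²/2)T) / (σ√T) = (ln(208.99/234.53) + (0.0618+0.2116²/2)·2.6072) / 0.341667 = (-0.115297 + 0.219493) / 0.341667 = 0.304964
d₂ = d₁ − σ√T = 0.304964 − 0.341667 = -0.036703
e^{−rT} = e^{−0.0618·2.6072} = 0.851186
N(d₁) = 0.619803,  N(d₂) = 0.485361
Call price V = S·N(d₁) − K·e^{−rT}·N(d₂) = 129.532646 − 96.891895 = 32.640751
φ(d₁) = (1/√(2π))·e^{−d₁²/2} = 0.380816
Γ = φ(d₁) / (S·σ·√T) = 0.005333

price = 32.640751
Γ = 0.005333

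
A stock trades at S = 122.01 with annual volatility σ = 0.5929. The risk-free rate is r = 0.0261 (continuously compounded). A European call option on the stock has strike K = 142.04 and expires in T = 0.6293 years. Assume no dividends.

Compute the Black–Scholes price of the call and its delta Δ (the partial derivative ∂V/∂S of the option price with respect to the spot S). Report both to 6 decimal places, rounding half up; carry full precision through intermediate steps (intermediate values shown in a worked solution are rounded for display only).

σ√T = 0.5929·√0.6293 = 0.470338
d₁ = (ln(S/K) + (r+σ²/2)T) / (σ√T) = (ln(122.01/142.04) + (0.0261+0.5929²/2)·0.6293) / 0.470338 = (-0.152006 + 0.127034) / 0.470338 = -0.053094
d₂ = d₁ − σ√T = -0.053094 − 0.470338 = -0.523432
e^{−rT} = e^{−0.0261·0.6293} = 0.983709
N(d₁) = 0.478829,  N(d₂) = 0.300337
Call price V = S·N(d₁) − K·e^{−rT}·N(d₂) = 58.421888 − 41.964899 = 16.456989
Δ = N(d₁) = 0.478829

price = 16.456989
Δ = 0.478829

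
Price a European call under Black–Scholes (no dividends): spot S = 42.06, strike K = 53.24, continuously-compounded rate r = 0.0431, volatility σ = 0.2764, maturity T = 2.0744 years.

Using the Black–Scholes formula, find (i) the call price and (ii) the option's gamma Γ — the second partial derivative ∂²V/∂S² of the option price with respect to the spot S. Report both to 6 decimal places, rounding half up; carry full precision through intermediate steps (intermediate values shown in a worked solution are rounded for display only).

σ√T = 0.2764·√2.0744 = 0.398093
d₁ = (ln(S/K) + (r+σ²/2)T) / (σ√T) = (ln(42.06/53.24) + (0.0431+0.2764²/2)·2.0744) / 0.398093 = (-0.235713 + 0.168646) / 0.398093 = -0.168471
d₂ = d₁ − σ√T = -0.168471 − 0.398093 = -0.566564
e^{−rT} = e^{−0.0431·2.0744} = 0.914474
N(d₁) = 0.433106,  N(d₂) = 0.285505
Call price V = S·N(d₁) − K·e^{−rT}·N(d₂) = 18.216447 − 13.900268 = 4.316179
φ(d₁) = (1/√(2π))·e^{−d₁²/2} = 0.393321
Γ = φ(d₁) / (S·σ·√T) = 0.023491

price = 4.316179
Γ = 0.023491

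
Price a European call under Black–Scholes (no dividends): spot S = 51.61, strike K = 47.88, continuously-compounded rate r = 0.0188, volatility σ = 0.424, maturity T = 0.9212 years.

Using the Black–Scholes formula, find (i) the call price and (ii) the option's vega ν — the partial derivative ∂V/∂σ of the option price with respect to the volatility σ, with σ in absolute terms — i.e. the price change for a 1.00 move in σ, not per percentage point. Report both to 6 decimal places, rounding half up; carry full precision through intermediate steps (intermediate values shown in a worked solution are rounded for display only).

σ√T = 0.424·√0.9212 = 0.406952
d₁ = (ln(S/K) + (r+σ²/2)T) / (σ√T) = (ln(51.61/47.88) + (0.0188+0.424²/2)·0.9212) / 0.406952 = (0.075018 + 0.100123) / 0.406952 = 0.430373
d₂ = d₁ − σ√T = 0.430373 − 0.406952 = 0.023421
e^{−rT} = e^{−0.0188·0.9212} = 0.982831
N(d₁) = 0.666538,  N(d₂) = 0.509343
Call price V = S·N(d₁) − K·e^{−rT}·N(d₂) = 34.400015 − 23.968619 = 10.431396
φ(d₁) = (1/√(2π))·e^{−d₁²/2} = 0.363655
ν = S·φ(d₁)·√T = 18.013608

price = 10.431396
ν = 18.013608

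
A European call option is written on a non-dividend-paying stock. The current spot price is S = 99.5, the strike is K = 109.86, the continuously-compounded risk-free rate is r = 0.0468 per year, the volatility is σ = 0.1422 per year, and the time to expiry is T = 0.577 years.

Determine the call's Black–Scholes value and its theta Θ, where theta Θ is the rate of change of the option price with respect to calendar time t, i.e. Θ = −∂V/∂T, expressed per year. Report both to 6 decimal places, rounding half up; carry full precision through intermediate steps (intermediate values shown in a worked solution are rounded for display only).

σ√T = 0.1422·√0.577 = 0.108016
d₁ = (ln(S/K) + (r+σ²/2)T) / (σ√T) = (ln(99.5/109.86) + (0.0468+0.1422²/2)·0.577) / 0.108016 = (-0.099049 + 0.032837) / 0.108016 = -0.612983
d₂ = d₁ − σ√T = -0.612983 − 0.108016 = -0.720999
e^{−rT} = e^{−0.0468·0.577} = 0.973358
N(d₁) = 0.269944,  N(d₂) = 0.235455
Call price V = S·N(d₁) − K·e^{−rT}·N(d₂) = 26.859410 − 25.177944 = 1.681467
φ(d₁) = (1/√(2π))·e^{−d₁²/2} = 0.330611
Θ = −S·φ(d₁)·σ/(2√T) − r·K·e^{−rT}·N(d₂) = −3.079089 − 1.178328 = -4.257416

price = 1.681467
Θ = -4.257416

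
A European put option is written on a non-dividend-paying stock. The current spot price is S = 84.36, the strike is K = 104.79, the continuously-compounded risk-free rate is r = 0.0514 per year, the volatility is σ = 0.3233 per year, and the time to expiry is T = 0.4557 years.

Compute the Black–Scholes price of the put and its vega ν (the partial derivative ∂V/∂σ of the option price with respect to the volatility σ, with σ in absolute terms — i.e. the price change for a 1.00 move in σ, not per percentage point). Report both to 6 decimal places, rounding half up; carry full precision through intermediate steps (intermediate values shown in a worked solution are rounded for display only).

σ√T = 0.3233·√0.4557 = 0.218245
d₁ = (ln(S/K) + (r+σ²/2)T) / (σ√T) = (ln(84.36/104.79) + (0.0514+0.3233²/2)·0.4557) / 0.218245 = (-0.216865 + 0.047239) / 0.218245 = -0.777228
d₂ = d₁ − σ√T = -0.777228 − 0.218245 = -0.995473
e^{−rT} = e^{−0.0514·0.4557} = 0.976849
N(−d₁) = 0.781488,  N(−d₂) = 0.840247
Put price V = K·e^{−rT}·N(−d₂) − S·N(−d₁) = 86.011064 − 65.926315 = 20.084749
φ(d₁) = (1/√(2π))·e^{−d₁²/2} = 0.294941
ν = S·φ(d₁)·√T = 16.796204

price = 20.084749
ν = 16.796204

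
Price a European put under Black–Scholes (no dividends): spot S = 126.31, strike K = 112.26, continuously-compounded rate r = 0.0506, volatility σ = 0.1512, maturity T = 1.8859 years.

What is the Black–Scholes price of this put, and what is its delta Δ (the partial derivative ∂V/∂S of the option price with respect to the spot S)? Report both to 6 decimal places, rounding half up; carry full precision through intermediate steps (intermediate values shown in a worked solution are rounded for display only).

price = 1.856925
Δ = -0.128962

σ√T = 0.1512·√1.8859 = 0.207640
d₁ = (ln(S/K) + (r+σ²/2)T) / (σ√T) = (ln(126.31/112.26) + (0.0506+0.1512²/2)·1.8859) / 0.207640 = (0.117922 + 0.116984) / 0.207640 = 1.131310
d₂ = d₁ − σ√T = 1.131310 − 0.207640 = 0.923670
e^{−rT} = e^{−0.0506·1.8859} = 0.908985
N(−d₁) = 0.128962,  N(−d₂) = 0.177829
Put price V = K·e^{−rT}·N(−d₂) − S·N(−d₁) = 18.146147 − 16.289222 = 1.856925
Δ = −N(−d₁) = -0.128962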